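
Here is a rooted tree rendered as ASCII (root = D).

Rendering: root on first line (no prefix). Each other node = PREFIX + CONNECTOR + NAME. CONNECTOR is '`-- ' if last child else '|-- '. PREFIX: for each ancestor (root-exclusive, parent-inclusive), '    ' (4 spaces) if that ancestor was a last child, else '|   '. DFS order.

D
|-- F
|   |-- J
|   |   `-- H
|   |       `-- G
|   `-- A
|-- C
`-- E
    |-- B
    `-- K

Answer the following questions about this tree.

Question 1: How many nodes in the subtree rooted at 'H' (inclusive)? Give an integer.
Subtree rooted at H contains: G, H
Count = 2

Answer: 2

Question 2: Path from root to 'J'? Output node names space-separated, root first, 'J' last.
Walk down from root: D -> F -> J

Answer: D F J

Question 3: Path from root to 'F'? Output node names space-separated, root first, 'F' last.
Answer: D F

Derivation:
Walk down from root: D -> F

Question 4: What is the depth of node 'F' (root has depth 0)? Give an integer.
Path from root to F: D -> F
Depth = number of edges = 1

Answer: 1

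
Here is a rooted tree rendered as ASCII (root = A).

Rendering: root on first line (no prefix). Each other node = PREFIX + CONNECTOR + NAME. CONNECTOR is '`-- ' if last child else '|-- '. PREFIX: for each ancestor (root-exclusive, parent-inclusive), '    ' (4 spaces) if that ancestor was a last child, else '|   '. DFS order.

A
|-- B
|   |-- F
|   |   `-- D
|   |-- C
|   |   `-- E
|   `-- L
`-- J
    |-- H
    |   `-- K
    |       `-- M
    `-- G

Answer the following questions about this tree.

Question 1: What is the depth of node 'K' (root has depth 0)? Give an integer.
Answer: 3

Derivation:
Path from root to K: A -> J -> H -> K
Depth = number of edges = 3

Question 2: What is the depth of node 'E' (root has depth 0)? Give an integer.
Path from root to E: A -> B -> C -> E
Depth = number of edges = 3

Answer: 3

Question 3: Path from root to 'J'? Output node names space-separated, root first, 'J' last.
Answer: A J

Derivation:
Walk down from root: A -> J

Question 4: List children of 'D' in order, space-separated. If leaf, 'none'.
Node D's children (from adjacency): (leaf)

Answer: none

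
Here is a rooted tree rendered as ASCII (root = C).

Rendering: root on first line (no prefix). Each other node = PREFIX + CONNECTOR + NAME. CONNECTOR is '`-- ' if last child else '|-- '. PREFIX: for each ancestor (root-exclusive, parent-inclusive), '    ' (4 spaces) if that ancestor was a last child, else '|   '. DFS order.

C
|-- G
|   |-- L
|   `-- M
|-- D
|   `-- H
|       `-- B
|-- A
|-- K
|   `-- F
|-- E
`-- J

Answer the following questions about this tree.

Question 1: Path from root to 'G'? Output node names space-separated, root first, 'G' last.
Answer: C G

Derivation:
Walk down from root: C -> G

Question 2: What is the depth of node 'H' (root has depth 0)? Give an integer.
Path from root to H: C -> D -> H
Depth = number of edges = 2

Answer: 2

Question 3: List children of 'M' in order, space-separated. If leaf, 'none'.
Answer: none

Derivation:
Node M's children (from adjacency): (leaf)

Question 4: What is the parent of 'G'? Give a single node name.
Scan adjacency: G appears as child of C

Answer: C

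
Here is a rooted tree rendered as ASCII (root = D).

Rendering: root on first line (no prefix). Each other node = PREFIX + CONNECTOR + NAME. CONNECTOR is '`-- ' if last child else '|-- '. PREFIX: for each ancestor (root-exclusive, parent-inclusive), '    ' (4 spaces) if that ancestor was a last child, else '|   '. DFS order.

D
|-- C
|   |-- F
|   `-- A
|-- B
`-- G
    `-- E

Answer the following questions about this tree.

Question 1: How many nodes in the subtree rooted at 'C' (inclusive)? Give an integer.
Subtree rooted at C contains: A, C, F
Count = 3

Answer: 3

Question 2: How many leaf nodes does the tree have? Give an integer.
Answer: 4

Derivation:
Leaves (nodes with no children): A, B, E, F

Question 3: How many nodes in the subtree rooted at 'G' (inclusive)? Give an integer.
Answer: 2

Derivation:
Subtree rooted at G contains: E, G
Count = 2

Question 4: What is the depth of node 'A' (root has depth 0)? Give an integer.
Path from root to A: D -> C -> A
Depth = number of edges = 2

Answer: 2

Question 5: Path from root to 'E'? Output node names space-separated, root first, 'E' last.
Answer: D G E

Derivation:
Walk down from root: D -> G -> E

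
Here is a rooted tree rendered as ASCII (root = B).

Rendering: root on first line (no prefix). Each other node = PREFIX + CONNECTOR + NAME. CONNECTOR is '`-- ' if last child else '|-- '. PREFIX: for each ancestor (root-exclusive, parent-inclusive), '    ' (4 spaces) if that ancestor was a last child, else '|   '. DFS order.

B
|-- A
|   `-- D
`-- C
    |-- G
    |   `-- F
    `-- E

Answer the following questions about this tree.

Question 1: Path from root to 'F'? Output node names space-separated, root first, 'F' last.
Walk down from root: B -> C -> G -> F

Answer: B C G F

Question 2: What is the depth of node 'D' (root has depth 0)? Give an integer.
Path from root to D: B -> A -> D
Depth = number of edges = 2

Answer: 2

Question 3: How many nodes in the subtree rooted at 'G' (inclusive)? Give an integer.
Answer: 2

Derivation:
Subtree rooted at G contains: F, G
Count = 2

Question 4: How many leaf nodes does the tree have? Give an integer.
Answer: 3

Derivation:
Leaves (nodes with no children): D, E, F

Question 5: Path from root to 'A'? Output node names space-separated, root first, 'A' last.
Walk down from root: B -> A

Answer: B A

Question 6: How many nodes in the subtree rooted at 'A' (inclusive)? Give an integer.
Answer: 2

Derivation:
Subtree rooted at A contains: A, D
Count = 2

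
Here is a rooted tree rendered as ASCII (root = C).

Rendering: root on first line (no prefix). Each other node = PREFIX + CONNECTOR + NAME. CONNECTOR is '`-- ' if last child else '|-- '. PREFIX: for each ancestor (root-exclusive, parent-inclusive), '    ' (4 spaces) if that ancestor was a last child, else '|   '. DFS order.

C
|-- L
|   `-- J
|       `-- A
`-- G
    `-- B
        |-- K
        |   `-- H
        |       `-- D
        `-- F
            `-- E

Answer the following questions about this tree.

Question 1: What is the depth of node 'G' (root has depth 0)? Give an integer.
Path from root to G: C -> G
Depth = number of edges = 1

Answer: 1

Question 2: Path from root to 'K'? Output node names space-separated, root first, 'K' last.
Walk down from root: C -> G -> B -> K

Answer: C G B K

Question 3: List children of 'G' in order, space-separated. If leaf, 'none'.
Node G's children (from adjacency): B

Answer: B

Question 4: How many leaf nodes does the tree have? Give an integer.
Answer: 3

Derivation:
Leaves (nodes with no children): A, D, E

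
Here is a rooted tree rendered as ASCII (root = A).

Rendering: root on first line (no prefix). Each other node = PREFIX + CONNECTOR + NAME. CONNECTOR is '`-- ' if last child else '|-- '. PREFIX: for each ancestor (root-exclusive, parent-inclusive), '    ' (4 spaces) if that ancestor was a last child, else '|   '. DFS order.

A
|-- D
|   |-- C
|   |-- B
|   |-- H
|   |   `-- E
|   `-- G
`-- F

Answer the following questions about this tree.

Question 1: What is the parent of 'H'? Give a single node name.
Scan adjacency: H appears as child of D

Answer: D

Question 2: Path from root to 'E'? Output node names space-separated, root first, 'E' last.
Walk down from root: A -> D -> H -> E

Answer: A D H E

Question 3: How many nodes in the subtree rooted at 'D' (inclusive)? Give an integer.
Subtree rooted at D contains: B, C, D, E, G, H
Count = 6

Answer: 6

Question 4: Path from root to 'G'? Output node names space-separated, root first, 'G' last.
Answer: A D G

Derivation:
Walk down from root: A -> D -> G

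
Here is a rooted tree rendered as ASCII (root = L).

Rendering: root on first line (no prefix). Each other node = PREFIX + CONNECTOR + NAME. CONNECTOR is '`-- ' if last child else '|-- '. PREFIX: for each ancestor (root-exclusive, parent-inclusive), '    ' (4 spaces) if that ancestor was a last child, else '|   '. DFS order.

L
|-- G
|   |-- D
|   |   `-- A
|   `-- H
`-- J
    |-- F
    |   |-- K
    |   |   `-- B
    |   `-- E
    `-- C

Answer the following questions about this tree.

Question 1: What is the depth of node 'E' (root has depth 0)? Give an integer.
Path from root to E: L -> J -> F -> E
Depth = number of edges = 3

Answer: 3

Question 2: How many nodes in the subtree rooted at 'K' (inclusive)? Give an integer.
Subtree rooted at K contains: B, K
Count = 2

Answer: 2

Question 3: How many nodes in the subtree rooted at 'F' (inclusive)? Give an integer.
Subtree rooted at F contains: B, E, F, K
Count = 4

Answer: 4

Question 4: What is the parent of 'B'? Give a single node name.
Scan adjacency: B appears as child of K

Answer: K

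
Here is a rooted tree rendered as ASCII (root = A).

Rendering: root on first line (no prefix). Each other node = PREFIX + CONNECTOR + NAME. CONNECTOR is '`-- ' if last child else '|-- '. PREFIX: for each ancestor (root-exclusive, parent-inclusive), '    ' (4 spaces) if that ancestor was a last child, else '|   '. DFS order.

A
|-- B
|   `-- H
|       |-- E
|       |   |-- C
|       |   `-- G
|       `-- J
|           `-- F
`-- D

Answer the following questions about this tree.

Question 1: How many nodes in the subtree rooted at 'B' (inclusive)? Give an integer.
Answer: 7

Derivation:
Subtree rooted at B contains: B, C, E, F, G, H, J
Count = 7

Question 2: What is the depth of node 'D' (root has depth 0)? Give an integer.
Answer: 1

Derivation:
Path from root to D: A -> D
Depth = number of edges = 1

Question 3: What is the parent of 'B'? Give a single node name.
Answer: A

Derivation:
Scan adjacency: B appears as child of A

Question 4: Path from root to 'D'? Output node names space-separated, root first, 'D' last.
Walk down from root: A -> D

Answer: A D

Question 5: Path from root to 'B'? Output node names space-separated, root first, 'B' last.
Walk down from root: A -> B

Answer: A B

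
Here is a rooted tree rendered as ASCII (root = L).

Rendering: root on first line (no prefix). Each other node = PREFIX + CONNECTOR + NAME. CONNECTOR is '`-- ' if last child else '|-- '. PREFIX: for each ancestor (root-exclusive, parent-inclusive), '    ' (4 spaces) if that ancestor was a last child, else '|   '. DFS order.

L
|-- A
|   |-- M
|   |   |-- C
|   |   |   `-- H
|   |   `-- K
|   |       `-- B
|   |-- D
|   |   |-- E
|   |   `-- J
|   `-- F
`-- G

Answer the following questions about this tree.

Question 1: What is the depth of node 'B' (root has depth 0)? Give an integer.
Path from root to B: L -> A -> M -> K -> B
Depth = number of edges = 4

Answer: 4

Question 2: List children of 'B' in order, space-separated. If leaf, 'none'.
Node B's children (from adjacency): (leaf)

Answer: none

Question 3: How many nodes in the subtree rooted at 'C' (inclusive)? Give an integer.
Answer: 2

Derivation:
Subtree rooted at C contains: C, H
Count = 2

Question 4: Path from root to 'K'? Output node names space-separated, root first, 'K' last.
Walk down from root: L -> A -> M -> K

Answer: L A M K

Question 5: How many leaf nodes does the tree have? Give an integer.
Answer: 6

Derivation:
Leaves (nodes with no children): B, E, F, G, H, J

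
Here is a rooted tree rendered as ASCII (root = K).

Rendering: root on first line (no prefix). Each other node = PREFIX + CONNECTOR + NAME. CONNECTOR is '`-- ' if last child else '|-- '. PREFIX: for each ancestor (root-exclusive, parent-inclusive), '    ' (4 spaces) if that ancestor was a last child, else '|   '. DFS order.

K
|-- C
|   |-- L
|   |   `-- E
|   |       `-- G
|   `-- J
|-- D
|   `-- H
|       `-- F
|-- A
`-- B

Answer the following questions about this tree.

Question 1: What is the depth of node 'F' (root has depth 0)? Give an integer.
Answer: 3

Derivation:
Path from root to F: K -> D -> H -> F
Depth = number of edges = 3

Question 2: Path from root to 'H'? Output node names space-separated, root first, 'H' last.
Walk down from root: K -> D -> H

Answer: K D H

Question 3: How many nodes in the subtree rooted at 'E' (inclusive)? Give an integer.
Answer: 2

Derivation:
Subtree rooted at E contains: E, G
Count = 2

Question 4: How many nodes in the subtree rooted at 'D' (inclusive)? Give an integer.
Subtree rooted at D contains: D, F, H
Count = 3

Answer: 3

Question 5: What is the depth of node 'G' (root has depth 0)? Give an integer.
Answer: 4

Derivation:
Path from root to G: K -> C -> L -> E -> G
Depth = number of edges = 4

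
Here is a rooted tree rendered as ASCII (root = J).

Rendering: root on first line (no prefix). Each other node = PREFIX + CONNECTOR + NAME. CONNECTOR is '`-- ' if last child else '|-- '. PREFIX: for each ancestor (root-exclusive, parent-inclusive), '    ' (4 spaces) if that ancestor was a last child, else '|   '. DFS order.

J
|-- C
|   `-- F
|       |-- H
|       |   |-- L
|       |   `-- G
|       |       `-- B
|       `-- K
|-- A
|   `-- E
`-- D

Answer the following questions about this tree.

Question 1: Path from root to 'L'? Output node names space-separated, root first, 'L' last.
Answer: J C F H L

Derivation:
Walk down from root: J -> C -> F -> H -> L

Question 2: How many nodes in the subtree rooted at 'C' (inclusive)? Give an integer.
Answer: 7

Derivation:
Subtree rooted at C contains: B, C, F, G, H, K, L
Count = 7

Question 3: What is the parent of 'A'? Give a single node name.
Answer: J

Derivation:
Scan adjacency: A appears as child of J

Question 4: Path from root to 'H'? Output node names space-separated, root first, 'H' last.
Walk down from root: J -> C -> F -> H

Answer: J C F H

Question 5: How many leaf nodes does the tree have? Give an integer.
Answer: 5

Derivation:
Leaves (nodes with no children): B, D, E, K, L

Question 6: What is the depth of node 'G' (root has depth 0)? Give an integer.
Answer: 4

Derivation:
Path from root to G: J -> C -> F -> H -> G
Depth = number of edges = 4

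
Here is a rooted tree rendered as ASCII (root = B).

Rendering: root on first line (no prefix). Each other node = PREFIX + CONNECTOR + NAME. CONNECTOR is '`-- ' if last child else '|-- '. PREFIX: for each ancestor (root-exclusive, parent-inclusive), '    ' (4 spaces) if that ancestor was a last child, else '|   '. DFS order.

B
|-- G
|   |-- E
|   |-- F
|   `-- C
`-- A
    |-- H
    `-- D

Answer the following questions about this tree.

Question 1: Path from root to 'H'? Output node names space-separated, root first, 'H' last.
Answer: B A H

Derivation:
Walk down from root: B -> A -> H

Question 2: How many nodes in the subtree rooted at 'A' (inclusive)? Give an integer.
Subtree rooted at A contains: A, D, H
Count = 3

Answer: 3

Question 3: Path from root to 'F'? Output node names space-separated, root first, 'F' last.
Walk down from root: B -> G -> F

Answer: B G F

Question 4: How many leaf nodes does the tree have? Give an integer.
Leaves (nodes with no children): C, D, E, F, H

Answer: 5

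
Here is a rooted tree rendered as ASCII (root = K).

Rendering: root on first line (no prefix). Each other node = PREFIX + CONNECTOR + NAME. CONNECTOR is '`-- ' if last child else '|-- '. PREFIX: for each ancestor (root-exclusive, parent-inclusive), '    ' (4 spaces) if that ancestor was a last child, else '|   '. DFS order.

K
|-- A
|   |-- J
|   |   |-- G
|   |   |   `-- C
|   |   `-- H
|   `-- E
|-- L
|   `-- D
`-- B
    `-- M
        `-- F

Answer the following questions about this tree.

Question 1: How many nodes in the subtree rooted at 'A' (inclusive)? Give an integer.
Subtree rooted at A contains: A, C, E, G, H, J
Count = 6

Answer: 6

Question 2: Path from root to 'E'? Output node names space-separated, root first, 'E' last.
Answer: K A E

Derivation:
Walk down from root: K -> A -> E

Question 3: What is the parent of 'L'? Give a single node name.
Scan adjacency: L appears as child of K

Answer: K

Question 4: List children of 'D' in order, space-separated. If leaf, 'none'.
Node D's children (from adjacency): (leaf)

Answer: none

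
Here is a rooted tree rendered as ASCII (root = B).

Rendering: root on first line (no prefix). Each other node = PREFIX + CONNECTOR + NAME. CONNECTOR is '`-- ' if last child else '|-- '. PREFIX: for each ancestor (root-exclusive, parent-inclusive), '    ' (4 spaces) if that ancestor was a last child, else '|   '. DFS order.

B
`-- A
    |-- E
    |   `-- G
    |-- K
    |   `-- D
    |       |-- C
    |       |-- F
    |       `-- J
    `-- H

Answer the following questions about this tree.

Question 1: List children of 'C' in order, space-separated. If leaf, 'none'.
Answer: none

Derivation:
Node C's children (from adjacency): (leaf)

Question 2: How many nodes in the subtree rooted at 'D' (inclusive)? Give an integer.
Answer: 4

Derivation:
Subtree rooted at D contains: C, D, F, J
Count = 4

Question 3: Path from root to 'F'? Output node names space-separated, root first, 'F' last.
Walk down from root: B -> A -> K -> D -> F

Answer: B A K D F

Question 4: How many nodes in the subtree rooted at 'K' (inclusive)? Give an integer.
Answer: 5

Derivation:
Subtree rooted at K contains: C, D, F, J, K
Count = 5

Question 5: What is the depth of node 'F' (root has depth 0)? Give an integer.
Path from root to F: B -> A -> K -> D -> F
Depth = number of edges = 4

Answer: 4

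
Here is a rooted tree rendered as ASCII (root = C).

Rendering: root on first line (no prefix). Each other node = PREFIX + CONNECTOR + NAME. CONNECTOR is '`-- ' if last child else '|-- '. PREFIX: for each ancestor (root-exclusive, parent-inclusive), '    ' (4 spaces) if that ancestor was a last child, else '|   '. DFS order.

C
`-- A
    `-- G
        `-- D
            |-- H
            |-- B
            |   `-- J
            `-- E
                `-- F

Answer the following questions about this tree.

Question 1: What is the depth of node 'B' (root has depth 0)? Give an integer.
Path from root to B: C -> A -> G -> D -> B
Depth = number of edges = 4

Answer: 4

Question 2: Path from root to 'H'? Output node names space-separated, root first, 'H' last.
Walk down from root: C -> A -> G -> D -> H

Answer: C A G D H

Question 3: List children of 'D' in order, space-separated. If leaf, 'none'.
Answer: H B E

Derivation:
Node D's children (from adjacency): H, B, E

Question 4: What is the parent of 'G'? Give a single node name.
Answer: A

Derivation:
Scan adjacency: G appears as child of A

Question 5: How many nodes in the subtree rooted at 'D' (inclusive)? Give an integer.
Subtree rooted at D contains: B, D, E, F, H, J
Count = 6

Answer: 6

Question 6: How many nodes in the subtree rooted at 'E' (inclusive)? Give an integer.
Answer: 2

Derivation:
Subtree rooted at E contains: E, F
Count = 2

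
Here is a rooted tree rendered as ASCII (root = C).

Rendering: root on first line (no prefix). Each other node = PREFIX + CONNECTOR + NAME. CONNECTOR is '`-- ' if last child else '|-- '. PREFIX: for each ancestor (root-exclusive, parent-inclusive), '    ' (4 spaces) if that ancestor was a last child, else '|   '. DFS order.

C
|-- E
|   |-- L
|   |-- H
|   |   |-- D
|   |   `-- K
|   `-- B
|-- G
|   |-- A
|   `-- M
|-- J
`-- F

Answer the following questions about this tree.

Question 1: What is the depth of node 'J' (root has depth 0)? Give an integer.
Path from root to J: C -> J
Depth = number of edges = 1

Answer: 1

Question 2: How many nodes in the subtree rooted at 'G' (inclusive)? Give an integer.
Subtree rooted at G contains: A, G, M
Count = 3

Answer: 3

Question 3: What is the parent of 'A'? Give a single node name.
Answer: G

Derivation:
Scan adjacency: A appears as child of G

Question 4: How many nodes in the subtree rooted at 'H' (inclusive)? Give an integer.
Answer: 3

Derivation:
Subtree rooted at H contains: D, H, K
Count = 3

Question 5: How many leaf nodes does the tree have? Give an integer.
Answer: 8

Derivation:
Leaves (nodes with no children): A, B, D, F, J, K, L, M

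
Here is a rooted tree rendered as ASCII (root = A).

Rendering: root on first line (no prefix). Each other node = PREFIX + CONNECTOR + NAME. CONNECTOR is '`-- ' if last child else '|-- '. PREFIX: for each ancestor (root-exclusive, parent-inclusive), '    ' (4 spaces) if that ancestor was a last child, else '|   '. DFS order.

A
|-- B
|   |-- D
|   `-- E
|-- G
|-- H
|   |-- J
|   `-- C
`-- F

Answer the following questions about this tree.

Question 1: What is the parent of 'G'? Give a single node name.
Scan adjacency: G appears as child of A

Answer: A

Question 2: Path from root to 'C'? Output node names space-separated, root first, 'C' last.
Walk down from root: A -> H -> C

Answer: A H C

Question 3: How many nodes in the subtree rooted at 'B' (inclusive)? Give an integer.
Answer: 3

Derivation:
Subtree rooted at B contains: B, D, E
Count = 3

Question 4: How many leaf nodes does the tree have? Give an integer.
Leaves (nodes with no children): C, D, E, F, G, J

Answer: 6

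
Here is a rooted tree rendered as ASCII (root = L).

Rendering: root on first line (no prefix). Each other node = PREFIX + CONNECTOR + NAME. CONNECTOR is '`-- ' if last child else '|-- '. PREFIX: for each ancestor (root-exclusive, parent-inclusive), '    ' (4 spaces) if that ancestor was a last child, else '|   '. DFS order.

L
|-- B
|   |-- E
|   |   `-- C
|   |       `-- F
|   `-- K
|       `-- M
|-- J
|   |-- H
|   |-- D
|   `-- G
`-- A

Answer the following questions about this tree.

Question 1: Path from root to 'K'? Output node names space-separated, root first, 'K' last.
Walk down from root: L -> B -> K

Answer: L B K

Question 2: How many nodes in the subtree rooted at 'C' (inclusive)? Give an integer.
Answer: 2

Derivation:
Subtree rooted at C contains: C, F
Count = 2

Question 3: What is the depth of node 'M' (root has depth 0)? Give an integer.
Path from root to M: L -> B -> K -> M
Depth = number of edges = 3

Answer: 3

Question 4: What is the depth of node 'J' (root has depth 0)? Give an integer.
Answer: 1

Derivation:
Path from root to J: L -> J
Depth = number of edges = 1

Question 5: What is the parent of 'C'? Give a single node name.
Answer: E

Derivation:
Scan adjacency: C appears as child of E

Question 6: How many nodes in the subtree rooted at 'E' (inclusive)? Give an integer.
Answer: 3

Derivation:
Subtree rooted at E contains: C, E, F
Count = 3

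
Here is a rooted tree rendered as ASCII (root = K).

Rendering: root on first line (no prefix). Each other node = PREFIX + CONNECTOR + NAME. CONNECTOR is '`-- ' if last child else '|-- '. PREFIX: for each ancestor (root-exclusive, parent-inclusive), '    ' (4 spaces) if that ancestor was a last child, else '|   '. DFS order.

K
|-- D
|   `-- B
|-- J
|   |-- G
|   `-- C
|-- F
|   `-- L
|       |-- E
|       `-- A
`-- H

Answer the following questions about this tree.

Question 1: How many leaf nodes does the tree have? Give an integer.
Answer: 6

Derivation:
Leaves (nodes with no children): A, B, C, E, G, H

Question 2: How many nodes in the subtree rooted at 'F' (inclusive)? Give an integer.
Subtree rooted at F contains: A, E, F, L
Count = 4

Answer: 4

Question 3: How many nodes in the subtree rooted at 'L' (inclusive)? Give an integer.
Subtree rooted at L contains: A, E, L
Count = 3

Answer: 3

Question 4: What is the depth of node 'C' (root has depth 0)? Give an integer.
Answer: 2

Derivation:
Path from root to C: K -> J -> C
Depth = number of edges = 2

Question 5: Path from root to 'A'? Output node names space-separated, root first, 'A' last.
Answer: K F L A

Derivation:
Walk down from root: K -> F -> L -> A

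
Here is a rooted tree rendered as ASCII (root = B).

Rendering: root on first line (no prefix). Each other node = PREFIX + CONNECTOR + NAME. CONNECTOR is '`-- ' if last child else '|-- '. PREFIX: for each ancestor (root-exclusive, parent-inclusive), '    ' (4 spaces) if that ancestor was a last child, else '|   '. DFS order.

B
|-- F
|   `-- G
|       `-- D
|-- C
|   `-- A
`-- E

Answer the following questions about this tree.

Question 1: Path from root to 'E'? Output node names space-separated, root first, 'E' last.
Answer: B E

Derivation:
Walk down from root: B -> E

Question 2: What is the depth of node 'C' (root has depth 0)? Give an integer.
Path from root to C: B -> C
Depth = number of edges = 1

Answer: 1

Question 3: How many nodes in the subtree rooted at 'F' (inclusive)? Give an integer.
Subtree rooted at F contains: D, F, G
Count = 3

Answer: 3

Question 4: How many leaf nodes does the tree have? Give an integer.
Leaves (nodes with no children): A, D, E

Answer: 3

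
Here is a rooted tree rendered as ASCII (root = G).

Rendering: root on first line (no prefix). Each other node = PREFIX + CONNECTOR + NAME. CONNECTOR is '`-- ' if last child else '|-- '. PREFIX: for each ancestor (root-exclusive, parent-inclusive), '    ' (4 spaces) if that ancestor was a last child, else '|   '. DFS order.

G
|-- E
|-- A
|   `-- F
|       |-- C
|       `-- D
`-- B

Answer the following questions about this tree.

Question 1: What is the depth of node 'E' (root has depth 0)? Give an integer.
Answer: 1

Derivation:
Path from root to E: G -> E
Depth = number of edges = 1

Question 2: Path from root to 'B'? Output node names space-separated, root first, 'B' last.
Answer: G B

Derivation:
Walk down from root: G -> B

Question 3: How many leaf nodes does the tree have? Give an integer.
Answer: 4

Derivation:
Leaves (nodes with no children): B, C, D, E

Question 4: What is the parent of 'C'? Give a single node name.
Answer: F

Derivation:
Scan adjacency: C appears as child of F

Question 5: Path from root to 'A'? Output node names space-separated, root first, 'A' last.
Walk down from root: G -> A

Answer: G A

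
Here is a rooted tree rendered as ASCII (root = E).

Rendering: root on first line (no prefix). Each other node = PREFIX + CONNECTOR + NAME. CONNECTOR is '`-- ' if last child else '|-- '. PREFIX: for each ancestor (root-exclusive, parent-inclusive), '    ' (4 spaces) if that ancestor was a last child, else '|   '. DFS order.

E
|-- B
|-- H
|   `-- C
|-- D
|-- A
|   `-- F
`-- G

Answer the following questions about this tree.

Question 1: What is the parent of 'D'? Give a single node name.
Answer: E

Derivation:
Scan adjacency: D appears as child of E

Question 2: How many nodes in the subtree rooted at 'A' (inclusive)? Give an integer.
Answer: 2

Derivation:
Subtree rooted at A contains: A, F
Count = 2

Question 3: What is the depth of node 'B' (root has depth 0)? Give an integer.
Path from root to B: E -> B
Depth = number of edges = 1

Answer: 1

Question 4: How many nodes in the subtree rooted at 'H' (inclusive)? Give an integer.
Subtree rooted at H contains: C, H
Count = 2

Answer: 2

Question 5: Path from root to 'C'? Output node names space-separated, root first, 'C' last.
Answer: E H C

Derivation:
Walk down from root: E -> H -> C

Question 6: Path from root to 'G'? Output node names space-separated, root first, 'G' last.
Answer: E G

Derivation:
Walk down from root: E -> G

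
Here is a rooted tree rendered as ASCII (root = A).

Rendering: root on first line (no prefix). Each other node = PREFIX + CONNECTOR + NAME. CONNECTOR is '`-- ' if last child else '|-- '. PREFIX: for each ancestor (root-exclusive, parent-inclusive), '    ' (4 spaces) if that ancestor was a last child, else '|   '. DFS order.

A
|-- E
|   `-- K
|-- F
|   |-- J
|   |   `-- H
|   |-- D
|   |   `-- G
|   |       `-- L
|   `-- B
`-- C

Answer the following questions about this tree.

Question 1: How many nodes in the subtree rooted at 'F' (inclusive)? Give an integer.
Subtree rooted at F contains: B, D, F, G, H, J, L
Count = 7

Answer: 7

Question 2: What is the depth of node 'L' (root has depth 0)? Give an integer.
Answer: 4

Derivation:
Path from root to L: A -> F -> D -> G -> L
Depth = number of edges = 4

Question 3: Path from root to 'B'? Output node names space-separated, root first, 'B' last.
Walk down from root: A -> F -> B

Answer: A F B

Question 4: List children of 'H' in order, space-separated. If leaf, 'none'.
Node H's children (from adjacency): (leaf)

Answer: none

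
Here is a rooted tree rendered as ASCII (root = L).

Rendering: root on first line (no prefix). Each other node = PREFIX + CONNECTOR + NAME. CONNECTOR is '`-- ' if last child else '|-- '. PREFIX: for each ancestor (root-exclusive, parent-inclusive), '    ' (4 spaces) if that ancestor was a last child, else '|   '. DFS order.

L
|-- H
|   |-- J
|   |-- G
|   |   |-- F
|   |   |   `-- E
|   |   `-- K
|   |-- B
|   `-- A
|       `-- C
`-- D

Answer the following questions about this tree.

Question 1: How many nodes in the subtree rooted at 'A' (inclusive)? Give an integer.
Answer: 2

Derivation:
Subtree rooted at A contains: A, C
Count = 2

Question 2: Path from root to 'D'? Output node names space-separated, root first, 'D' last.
Walk down from root: L -> D

Answer: L D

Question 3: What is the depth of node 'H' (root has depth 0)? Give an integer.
Path from root to H: L -> H
Depth = number of edges = 1

Answer: 1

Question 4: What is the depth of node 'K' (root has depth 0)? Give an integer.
Path from root to K: L -> H -> G -> K
Depth = number of edges = 3

Answer: 3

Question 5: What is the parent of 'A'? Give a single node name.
Scan adjacency: A appears as child of H

Answer: H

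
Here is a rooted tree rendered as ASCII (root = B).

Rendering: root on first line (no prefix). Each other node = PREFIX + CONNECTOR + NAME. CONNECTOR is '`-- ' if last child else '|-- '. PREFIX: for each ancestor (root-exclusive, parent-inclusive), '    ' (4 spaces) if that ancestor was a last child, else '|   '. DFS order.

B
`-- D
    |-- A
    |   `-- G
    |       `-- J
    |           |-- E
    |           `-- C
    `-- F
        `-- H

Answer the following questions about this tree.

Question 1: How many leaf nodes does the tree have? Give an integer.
Answer: 3

Derivation:
Leaves (nodes with no children): C, E, H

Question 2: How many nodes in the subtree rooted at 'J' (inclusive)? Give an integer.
Subtree rooted at J contains: C, E, J
Count = 3

Answer: 3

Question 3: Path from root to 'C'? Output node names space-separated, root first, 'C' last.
Walk down from root: B -> D -> A -> G -> J -> C

Answer: B D A G J C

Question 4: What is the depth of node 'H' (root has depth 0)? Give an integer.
Path from root to H: B -> D -> F -> H
Depth = number of edges = 3

Answer: 3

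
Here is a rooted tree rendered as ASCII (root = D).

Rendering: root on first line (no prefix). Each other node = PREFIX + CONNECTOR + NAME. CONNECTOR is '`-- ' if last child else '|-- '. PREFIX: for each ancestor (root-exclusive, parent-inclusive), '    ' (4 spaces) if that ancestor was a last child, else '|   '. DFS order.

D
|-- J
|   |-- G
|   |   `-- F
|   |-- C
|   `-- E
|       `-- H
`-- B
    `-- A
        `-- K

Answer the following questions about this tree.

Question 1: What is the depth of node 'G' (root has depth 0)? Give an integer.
Path from root to G: D -> J -> G
Depth = number of edges = 2

Answer: 2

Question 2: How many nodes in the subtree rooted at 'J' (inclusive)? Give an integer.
Subtree rooted at J contains: C, E, F, G, H, J
Count = 6

Answer: 6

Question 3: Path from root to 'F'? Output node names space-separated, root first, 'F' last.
Walk down from root: D -> J -> G -> F

Answer: D J G F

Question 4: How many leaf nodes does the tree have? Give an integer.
Answer: 4

Derivation:
Leaves (nodes with no children): C, F, H, K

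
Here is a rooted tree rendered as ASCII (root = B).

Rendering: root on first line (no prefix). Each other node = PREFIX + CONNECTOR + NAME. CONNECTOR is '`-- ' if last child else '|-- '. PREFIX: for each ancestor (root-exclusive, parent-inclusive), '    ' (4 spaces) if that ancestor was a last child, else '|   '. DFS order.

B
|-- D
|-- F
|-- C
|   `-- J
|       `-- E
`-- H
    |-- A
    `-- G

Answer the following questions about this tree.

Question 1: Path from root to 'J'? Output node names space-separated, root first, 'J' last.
Walk down from root: B -> C -> J

Answer: B C J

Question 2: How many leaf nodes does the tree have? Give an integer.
Leaves (nodes with no children): A, D, E, F, G

Answer: 5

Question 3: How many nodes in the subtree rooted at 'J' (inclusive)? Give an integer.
Answer: 2

Derivation:
Subtree rooted at J contains: E, J
Count = 2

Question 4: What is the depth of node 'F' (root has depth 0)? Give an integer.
Answer: 1

Derivation:
Path from root to F: B -> F
Depth = number of edges = 1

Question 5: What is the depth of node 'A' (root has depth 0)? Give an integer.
Path from root to A: B -> H -> A
Depth = number of edges = 2

Answer: 2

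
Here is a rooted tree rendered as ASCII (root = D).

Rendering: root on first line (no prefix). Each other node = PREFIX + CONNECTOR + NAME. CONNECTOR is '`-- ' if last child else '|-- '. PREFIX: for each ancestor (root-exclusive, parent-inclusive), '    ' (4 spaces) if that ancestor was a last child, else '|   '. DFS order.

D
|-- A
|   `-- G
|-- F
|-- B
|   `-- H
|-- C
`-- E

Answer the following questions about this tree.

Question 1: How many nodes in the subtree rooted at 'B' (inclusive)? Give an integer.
Answer: 2

Derivation:
Subtree rooted at B contains: B, H
Count = 2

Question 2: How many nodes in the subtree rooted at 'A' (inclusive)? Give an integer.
Subtree rooted at A contains: A, G
Count = 2

Answer: 2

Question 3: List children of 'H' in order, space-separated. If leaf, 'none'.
Answer: none

Derivation:
Node H's children (from adjacency): (leaf)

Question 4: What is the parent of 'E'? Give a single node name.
Answer: D

Derivation:
Scan adjacency: E appears as child of D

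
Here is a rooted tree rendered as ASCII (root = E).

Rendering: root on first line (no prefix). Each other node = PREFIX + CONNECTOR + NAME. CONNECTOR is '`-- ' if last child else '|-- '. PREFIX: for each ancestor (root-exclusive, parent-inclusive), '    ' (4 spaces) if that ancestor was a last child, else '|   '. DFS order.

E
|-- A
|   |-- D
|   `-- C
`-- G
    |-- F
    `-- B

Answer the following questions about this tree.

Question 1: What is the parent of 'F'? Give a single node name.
Answer: G

Derivation:
Scan adjacency: F appears as child of G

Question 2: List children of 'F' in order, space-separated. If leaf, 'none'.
Node F's children (from adjacency): (leaf)

Answer: none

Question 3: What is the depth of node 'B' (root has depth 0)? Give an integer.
Answer: 2

Derivation:
Path from root to B: E -> G -> B
Depth = number of edges = 2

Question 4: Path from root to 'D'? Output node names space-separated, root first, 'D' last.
Walk down from root: E -> A -> D

Answer: E A D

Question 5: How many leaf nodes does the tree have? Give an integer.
Leaves (nodes with no children): B, C, D, F

Answer: 4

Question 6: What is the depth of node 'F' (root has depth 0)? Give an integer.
Path from root to F: E -> G -> F
Depth = number of edges = 2

Answer: 2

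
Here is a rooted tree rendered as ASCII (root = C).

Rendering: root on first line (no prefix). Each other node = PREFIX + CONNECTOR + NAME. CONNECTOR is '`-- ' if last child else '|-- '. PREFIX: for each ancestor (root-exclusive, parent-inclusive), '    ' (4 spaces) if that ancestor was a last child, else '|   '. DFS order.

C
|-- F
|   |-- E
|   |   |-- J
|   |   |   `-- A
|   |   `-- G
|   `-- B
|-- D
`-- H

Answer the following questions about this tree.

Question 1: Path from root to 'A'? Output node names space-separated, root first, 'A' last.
Answer: C F E J A

Derivation:
Walk down from root: C -> F -> E -> J -> A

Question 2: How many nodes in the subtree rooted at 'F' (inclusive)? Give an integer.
Answer: 6

Derivation:
Subtree rooted at F contains: A, B, E, F, G, J
Count = 6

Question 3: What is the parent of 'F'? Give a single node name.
Scan adjacency: F appears as child of C

Answer: C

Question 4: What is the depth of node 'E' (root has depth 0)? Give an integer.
Answer: 2

Derivation:
Path from root to E: C -> F -> E
Depth = number of edges = 2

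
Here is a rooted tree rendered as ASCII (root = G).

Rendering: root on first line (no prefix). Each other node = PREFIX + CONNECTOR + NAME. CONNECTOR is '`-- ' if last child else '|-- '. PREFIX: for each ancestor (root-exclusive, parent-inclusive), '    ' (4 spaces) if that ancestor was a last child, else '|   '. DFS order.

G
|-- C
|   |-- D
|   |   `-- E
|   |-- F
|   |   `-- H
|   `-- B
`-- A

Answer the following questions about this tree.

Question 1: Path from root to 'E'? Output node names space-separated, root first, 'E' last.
Walk down from root: G -> C -> D -> E

Answer: G C D E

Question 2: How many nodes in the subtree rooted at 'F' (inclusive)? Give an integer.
Subtree rooted at F contains: F, H
Count = 2

Answer: 2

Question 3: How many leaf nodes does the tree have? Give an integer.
Answer: 4

Derivation:
Leaves (nodes with no children): A, B, E, H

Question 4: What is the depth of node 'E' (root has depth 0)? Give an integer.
Path from root to E: G -> C -> D -> E
Depth = number of edges = 3

Answer: 3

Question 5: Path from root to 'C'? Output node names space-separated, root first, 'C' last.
Answer: G C

Derivation:
Walk down from root: G -> C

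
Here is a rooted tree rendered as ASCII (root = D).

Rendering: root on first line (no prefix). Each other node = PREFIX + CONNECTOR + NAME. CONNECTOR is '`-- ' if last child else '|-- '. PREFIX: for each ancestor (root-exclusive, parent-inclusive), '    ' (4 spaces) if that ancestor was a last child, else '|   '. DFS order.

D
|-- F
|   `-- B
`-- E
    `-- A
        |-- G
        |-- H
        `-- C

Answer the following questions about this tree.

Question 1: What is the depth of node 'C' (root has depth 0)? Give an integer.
Path from root to C: D -> E -> A -> C
Depth = number of edges = 3

Answer: 3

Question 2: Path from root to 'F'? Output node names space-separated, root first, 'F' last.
Answer: D F

Derivation:
Walk down from root: D -> F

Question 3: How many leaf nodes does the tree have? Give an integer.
Leaves (nodes with no children): B, C, G, H

Answer: 4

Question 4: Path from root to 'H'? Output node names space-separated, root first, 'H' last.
Walk down from root: D -> E -> A -> H

Answer: D E A H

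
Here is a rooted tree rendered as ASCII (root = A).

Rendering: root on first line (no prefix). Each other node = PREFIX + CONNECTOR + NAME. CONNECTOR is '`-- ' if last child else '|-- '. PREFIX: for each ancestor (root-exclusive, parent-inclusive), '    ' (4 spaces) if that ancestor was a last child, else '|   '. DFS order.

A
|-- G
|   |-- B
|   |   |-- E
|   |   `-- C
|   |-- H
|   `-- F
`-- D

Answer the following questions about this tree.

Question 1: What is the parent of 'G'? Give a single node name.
Answer: A

Derivation:
Scan adjacency: G appears as child of A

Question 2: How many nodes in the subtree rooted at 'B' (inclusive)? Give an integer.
Answer: 3

Derivation:
Subtree rooted at B contains: B, C, E
Count = 3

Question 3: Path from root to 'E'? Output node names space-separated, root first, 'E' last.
Walk down from root: A -> G -> B -> E

Answer: A G B E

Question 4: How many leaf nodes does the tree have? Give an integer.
Leaves (nodes with no children): C, D, E, F, H

Answer: 5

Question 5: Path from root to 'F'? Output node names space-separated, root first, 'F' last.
Answer: A G F

Derivation:
Walk down from root: A -> G -> F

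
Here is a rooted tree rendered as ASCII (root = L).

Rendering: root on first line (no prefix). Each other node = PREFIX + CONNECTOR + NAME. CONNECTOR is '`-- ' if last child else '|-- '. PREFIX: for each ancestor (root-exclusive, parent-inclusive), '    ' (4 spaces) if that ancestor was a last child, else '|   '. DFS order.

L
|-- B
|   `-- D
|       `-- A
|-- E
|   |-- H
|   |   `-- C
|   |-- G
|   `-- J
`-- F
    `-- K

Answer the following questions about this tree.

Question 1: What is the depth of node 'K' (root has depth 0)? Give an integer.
Answer: 2

Derivation:
Path from root to K: L -> F -> K
Depth = number of edges = 2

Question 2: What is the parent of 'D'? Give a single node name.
Answer: B

Derivation:
Scan adjacency: D appears as child of B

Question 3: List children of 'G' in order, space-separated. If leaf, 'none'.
Node G's children (from adjacency): (leaf)

Answer: none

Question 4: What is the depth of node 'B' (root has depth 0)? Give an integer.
Answer: 1

Derivation:
Path from root to B: L -> B
Depth = number of edges = 1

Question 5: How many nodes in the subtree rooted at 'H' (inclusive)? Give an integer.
Answer: 2

Derivation:
Subtree rooted at H contains: C, H
Count = 2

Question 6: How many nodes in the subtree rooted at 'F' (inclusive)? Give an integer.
Answer: 2

Derivation:
Subtree rooted at F contains: F, K
Count = 2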